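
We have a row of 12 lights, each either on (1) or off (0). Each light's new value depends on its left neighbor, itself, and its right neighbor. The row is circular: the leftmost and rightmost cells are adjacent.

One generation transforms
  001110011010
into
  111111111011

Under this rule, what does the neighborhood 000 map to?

At position 0 the neighborhood is 000; the next row has 1 there.

1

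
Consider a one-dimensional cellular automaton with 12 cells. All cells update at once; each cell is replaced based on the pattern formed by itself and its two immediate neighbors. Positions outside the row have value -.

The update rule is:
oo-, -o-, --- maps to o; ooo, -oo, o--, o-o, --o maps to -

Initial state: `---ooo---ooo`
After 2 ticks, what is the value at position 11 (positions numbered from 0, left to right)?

tick 1: oo---o-o---o
tick 2: -o-o-o-o-o-o
position 11 holds o

o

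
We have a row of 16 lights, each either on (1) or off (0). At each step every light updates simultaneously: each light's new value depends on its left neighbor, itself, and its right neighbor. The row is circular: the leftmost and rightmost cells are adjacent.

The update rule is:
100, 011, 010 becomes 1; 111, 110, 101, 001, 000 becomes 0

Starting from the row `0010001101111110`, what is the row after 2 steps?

step 1: 0011001001000001
step 2: 1010101101100001

1010101101100001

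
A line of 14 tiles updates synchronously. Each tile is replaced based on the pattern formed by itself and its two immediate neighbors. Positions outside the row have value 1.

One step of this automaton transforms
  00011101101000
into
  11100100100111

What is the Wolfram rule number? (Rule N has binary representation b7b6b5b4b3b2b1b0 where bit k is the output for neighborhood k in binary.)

83

position 4: 111 → 0  (bit 7 = 0)
position 5: 110 → 1  (bit 6 = 1)
position 6: 101 → 0  (bit 5 = 0)
position 0: 100 → 1  (bit 4 = 1)
position 3: 011 → 0  (bit 3 = 0)
position 10: 010 → 0  (bit 2 = 0)
position 2: 001 → 1  (bit 1 = 1)
position 1: 000 → 1  (bit 0 = 1)
bits b7..b0 = 01010011 = 83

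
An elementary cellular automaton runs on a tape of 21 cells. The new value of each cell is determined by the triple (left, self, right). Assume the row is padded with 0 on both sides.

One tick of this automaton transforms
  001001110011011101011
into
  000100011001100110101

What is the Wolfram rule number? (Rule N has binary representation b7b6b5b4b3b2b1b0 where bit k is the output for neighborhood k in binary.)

position 6: 111 → 0  (bit 7 = 0)
position 7: 110 → 1  (bit 6 = 1)
position 12: 101 → 1  (bit 5 = 1)
position 3: 100 → 1  (bit 4 = 1)
position 5: 011 → 0  (bit 3 = 0)
position 2: 010 → 0  (bit 2 = 0)
position 1: 001 → 0  (bit 1 = 0)
position 0: 000 → 0  (bit 0 = 0)
bits b7..b0 = 01110000 = 112

112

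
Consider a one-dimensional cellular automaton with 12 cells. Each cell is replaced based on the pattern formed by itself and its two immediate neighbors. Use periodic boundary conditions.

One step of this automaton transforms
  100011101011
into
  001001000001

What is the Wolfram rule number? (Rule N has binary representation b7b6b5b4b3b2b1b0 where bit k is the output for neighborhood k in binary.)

129

position 5: 111 → 1  (bit 7 = 1)
position 0: 110 → 0  (bit 6 = 0)
position 7: 101 → 0  (bit 5 = 0)
position 1: 100 → 0  (bit 4 = 0)
position 4: 011 → 0  (bit 3 = 0)
position 8: 010 → 0  (bit 2 = 0)
position 3: 001 → 0  (bit 1 = 0)
position 2: 000 → 1  (bit 0 = 1)
bits b7..b0 = 10000001 = 129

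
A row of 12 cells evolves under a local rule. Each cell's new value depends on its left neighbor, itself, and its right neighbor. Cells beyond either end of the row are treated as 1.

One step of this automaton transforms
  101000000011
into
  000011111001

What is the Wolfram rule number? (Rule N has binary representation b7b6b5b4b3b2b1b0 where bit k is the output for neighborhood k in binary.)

position 11: 111 → 1  (bit 7 = 1)
position 0: 110 → 0  (bit 6 = 0)
position 1: 101 → 0  (bit 5 = 0)
position 3: 100 → 0  (bit 4 = 0)
position 10: 011 → 0  (bit 3 = 0)
position 2: 010 → 0  (bit 2 = 0)
position 9: 001 → 0  (bit 1 = 0)
position 4: 000 → 1  (bit 0 = 1)
bits b7..b0 = 10000001 = 129

129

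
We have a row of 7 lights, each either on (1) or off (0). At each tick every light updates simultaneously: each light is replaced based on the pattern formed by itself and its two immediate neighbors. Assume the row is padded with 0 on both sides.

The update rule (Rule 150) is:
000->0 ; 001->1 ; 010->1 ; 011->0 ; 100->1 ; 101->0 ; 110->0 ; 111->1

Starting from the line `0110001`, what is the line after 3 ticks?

tick 1: 1001011
tick 2: 1111000
tick 3: 0110100

0110100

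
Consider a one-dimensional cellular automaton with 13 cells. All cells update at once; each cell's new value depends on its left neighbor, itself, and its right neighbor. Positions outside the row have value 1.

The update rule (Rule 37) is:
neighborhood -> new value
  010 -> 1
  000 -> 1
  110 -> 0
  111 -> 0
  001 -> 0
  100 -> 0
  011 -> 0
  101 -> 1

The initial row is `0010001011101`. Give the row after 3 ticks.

0010101100010
0011110001011
0000000101100

0000000101100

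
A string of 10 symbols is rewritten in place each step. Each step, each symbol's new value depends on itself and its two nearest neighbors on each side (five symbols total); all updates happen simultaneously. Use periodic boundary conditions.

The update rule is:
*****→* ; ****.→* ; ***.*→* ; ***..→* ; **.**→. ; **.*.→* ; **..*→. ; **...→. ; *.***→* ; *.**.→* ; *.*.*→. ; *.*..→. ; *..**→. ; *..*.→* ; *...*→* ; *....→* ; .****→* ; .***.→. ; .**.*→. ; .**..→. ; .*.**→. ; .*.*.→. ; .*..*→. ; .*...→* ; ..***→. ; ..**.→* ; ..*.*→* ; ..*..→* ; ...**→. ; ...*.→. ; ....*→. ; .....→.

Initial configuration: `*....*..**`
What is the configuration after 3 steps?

step 1: *.*..*....
step 2: *...****..
step 3: ***..***.*

***..***.*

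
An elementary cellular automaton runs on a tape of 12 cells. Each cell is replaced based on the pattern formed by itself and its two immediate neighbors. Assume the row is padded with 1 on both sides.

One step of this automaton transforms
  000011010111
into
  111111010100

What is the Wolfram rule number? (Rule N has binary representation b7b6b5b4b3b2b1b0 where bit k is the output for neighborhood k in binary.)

position 10: 111 → 0  (bit 7 = 0)
position 5: 110 → 1  (bit 6 = 1)
position 6: 101 → 0  (bit 5 = 0)
position 0: 100 → 1  (bit 4 = 1)
position 4: 011 → 1  (bit 3 = 1)
position 7: 010 → 1  (bit 2 = 1)
position 3: 001 → 1  (bit 1 = 1)
position 1: 000 → 1  (bit 0 = 1)
bits b7..b0 = 01011111 = 95

95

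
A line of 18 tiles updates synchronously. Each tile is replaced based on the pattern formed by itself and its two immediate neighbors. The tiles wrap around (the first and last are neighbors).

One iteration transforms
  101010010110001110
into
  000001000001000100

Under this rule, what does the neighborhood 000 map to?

At position 12 the neighborhood is 000; the next row has 0 there.

0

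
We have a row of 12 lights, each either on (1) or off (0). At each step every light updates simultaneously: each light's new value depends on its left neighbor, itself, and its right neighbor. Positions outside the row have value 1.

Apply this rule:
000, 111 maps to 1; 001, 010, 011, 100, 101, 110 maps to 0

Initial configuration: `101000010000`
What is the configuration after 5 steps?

000011000110
011000010000
000011000110  (repeats step 1; period 2)
step 5: 000011000110

000011000110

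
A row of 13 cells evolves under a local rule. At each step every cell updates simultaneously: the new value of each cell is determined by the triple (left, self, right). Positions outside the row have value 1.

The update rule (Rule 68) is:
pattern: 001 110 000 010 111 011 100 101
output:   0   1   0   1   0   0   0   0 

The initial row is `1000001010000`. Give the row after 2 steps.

1000001010000  (fixed point — unchanged through step 2)

1000001010000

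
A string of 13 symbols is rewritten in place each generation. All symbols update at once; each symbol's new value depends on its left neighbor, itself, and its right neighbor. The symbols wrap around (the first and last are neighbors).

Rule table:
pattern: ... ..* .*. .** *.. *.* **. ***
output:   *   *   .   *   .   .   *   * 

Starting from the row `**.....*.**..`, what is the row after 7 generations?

**.****.***.*

generation 1: **.****..**.*
generation 2: **.****.***.*
generation 3: **.****.***.*  (fixed point — unchanged through generation 7)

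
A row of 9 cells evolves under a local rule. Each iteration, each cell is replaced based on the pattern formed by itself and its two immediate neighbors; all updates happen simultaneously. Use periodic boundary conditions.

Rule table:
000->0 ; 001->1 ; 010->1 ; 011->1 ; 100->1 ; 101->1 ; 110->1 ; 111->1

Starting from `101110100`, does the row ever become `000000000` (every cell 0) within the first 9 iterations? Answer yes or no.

111111111
111111111  (fixed point — unchanged through iteration 9)
iteration 9 is 111111111, still not uniform 0

no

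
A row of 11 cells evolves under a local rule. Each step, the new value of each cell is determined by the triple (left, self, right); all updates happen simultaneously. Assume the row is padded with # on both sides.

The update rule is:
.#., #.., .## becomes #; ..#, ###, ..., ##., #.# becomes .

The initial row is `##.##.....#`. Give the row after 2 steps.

#..#.##...#

step 1: ...#.#....#
step 2: #..#.##...#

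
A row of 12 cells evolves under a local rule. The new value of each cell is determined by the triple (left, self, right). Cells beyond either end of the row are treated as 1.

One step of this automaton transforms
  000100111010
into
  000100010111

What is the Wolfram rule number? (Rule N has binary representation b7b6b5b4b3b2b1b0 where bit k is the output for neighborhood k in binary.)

position 7: 111 → 1  (bit 7 = 1)
position 8: 110 → 0  (bit 6 = 0)
position 9: 101 → 1  (bit 5 = 1)
position 0: 100 → 0  (bit 4 = 0)
position 6: 011 → 0  (bit 3 = 0)
position 3: 010 → 1  (bit 2 = 1)
position 2: 001 → 0  (bit 1 = 0)
position 1: 000 → 0  (bit 0 = 0)
bits b7..b0 = 10100100 = 164

164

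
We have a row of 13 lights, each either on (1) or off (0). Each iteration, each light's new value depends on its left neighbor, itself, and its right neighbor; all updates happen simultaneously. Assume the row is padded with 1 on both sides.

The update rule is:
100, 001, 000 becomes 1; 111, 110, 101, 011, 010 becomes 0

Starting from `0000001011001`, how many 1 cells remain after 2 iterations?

4

1111110000110
0000001111000
count of 1: 4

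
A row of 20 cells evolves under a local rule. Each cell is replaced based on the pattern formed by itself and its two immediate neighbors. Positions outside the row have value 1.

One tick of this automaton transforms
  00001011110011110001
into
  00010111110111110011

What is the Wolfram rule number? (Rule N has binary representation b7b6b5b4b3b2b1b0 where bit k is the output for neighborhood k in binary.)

position 7: 111 → 1  (bit 7 = 1)
position 9: 110 → 1  (bit 6 = 1)
position 5: 101 → 1  (bit 5 = 1)
position 0: 100 → 0  (bit 4 = 0)
position 6: 011 → 1  (bit 3 = 1)
position 4: 010 → 0  (bit 2 = 0)
position 3: 001 → 1  (bit 1 = 1)
position 1: 000 → 0  (bit 0 = 0)
bits b7..b0 = 11101010 = 234

234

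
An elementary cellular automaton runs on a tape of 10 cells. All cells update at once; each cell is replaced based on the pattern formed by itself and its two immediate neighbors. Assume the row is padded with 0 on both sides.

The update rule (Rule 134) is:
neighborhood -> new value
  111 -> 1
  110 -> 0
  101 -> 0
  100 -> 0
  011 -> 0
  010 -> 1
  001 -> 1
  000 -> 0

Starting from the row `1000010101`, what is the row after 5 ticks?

1000110101
1001000101
1011001101
1000010001
1000110011

1000110011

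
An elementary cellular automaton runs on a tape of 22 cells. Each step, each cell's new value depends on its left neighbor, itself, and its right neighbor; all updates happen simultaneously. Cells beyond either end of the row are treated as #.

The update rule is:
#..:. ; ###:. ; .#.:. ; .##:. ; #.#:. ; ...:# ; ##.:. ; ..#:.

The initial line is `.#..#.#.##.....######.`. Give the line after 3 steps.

...........###........
.#########.....######.
...........###........

...........###........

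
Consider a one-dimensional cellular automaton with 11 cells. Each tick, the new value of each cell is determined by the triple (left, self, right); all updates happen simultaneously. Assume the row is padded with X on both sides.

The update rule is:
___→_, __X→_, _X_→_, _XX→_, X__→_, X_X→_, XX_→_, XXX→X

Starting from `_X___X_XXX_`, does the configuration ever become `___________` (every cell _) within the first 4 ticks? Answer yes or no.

yes

________X__
___________
all cells are _ at tick 2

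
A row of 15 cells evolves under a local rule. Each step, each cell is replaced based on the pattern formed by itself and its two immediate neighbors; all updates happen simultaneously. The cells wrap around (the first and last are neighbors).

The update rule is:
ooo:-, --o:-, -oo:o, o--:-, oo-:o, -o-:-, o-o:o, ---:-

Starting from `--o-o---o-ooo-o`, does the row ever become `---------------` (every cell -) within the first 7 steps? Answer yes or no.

yes

step 1: ---o-----oo-oo-
step 2: ---------ooooo-
step 3: ---------o---o-
step 4: ---------------
all cells are - at step 4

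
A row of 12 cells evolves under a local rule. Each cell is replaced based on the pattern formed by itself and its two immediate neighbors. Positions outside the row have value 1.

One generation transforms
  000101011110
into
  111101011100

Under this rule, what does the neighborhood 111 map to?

At position 8 the neighborhood is 111; the next row has 1 there.

1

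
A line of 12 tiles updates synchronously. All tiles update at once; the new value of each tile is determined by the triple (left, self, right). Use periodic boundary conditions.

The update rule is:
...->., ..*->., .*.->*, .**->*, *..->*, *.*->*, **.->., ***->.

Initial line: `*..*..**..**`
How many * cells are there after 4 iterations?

4

iteration 1: .*.**.*.*.*.
iteration 2: .***.*******
iteration 3: **..**......
iteration 4: *.*.*.*.....
count of *: 4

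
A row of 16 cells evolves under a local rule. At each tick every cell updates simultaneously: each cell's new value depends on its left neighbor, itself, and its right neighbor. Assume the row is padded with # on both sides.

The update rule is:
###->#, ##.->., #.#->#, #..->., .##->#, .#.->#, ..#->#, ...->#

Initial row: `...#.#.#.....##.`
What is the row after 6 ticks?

.#######.#####.#
#######.#####.##
######.#####.###
#####.#####.####
####.#####.#####
###.#####.######

###.#####.######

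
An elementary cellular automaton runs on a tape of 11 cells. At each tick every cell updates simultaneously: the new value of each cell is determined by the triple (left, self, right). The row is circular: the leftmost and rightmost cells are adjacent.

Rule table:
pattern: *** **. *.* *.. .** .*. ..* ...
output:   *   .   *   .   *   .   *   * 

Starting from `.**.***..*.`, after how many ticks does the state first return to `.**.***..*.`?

11

tick 1: **.***..*..
tick 2: *.***..*..*
tick 3: .***..*..**
tick 4: ***..*..**.
tick 5: **..*..**.*
tick 6: *..*..**.**
tick 7: ..*..**.***
tick 8: .*..**.***.
tick 9: *..**.***..
tick 10: ..**.***..*
tick 11: .**.***..*.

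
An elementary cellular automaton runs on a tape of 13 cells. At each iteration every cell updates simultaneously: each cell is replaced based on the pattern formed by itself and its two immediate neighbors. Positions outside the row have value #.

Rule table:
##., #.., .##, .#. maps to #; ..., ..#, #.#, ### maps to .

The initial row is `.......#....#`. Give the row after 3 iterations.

iteration 1: #......##...#
iteration 2: ##.....###..#
iteration 3: .##....#.##.#

.##....#.##.#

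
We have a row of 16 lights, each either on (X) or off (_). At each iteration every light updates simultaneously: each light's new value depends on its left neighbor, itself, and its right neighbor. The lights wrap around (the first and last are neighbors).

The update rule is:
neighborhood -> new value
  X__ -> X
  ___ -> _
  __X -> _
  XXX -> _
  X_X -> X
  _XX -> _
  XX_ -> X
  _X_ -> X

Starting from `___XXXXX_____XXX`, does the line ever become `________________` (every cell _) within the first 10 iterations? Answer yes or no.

no

iteration 1: X______XX______X
iteration 2: XX______XX______
iteration 3: _XX______XX_____
iteration 4: __XX______XX____
iteration 5: ___XX______XX___
iteration 6: ____XX______XX__
iteration 7: _____XX______XX_
iteration 8: ______XX______XX
iteration 9: X______XX______X  (repeats iteration 1; period 8)
iteration 10: XX______XX______
iteration 10 is XX______XX______, still not uniform _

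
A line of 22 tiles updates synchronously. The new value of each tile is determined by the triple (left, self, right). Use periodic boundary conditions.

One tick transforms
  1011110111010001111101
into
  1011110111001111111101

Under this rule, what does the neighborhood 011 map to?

1

At position 2 the neighborhood is 011; the next row has 1 there.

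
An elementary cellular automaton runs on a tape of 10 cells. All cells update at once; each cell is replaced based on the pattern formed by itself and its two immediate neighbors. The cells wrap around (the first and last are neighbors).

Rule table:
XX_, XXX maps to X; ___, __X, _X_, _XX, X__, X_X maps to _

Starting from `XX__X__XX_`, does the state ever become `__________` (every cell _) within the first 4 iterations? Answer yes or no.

yes

_X______X_
__________
all cells are _ at iteration 2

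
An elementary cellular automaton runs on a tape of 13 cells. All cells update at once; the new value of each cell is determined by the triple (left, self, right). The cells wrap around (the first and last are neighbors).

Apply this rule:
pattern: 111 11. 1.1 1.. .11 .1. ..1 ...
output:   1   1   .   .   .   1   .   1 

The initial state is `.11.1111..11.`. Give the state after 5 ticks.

..1..111...1.
1.1...11.1.1.
1.1.1..1.1.1.
1.1.1..1.1.1.  (fixed point — unchanged through tick 5)

1.1.1..1.1.1.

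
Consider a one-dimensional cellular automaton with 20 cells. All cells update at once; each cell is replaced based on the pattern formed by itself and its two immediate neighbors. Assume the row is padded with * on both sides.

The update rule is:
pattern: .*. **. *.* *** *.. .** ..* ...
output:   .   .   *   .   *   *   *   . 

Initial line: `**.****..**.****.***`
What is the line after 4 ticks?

..**...***.**...**..
***.*.**..**.*.**.**
...*.**.***.*.**.**.
*.*.**.**..*.**.**.*

*.*.**.**..*.**.**.*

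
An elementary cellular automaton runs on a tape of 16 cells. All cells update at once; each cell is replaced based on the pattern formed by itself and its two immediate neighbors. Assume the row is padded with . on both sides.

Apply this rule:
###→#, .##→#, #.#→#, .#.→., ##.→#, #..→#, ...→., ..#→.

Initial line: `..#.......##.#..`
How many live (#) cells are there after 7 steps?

...#......###.#.
....#.....####.#
.....#....#####.
......#...######
.......#..######
........#.######
.........#######
count of #: 7

7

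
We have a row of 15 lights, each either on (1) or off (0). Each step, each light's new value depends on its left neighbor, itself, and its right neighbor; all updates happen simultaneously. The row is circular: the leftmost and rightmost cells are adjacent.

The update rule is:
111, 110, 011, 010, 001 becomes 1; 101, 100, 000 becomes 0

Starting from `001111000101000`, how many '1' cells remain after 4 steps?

12

011111001101000
111111011101000
111111011101001
111111011101011
count of 1: 12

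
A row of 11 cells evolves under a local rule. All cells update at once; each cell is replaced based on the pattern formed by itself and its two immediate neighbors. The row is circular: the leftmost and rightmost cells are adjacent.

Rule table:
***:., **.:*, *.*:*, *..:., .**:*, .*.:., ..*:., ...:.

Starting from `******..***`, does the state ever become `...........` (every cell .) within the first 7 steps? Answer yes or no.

yes

.....*..*..
...........
all cells are . at step 2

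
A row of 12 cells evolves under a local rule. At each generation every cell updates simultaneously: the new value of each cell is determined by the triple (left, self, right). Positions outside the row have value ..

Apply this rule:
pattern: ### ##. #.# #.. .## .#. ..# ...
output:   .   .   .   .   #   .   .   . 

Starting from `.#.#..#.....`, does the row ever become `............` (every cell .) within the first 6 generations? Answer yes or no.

generation 1: ............
all cells are . at generation 1

yes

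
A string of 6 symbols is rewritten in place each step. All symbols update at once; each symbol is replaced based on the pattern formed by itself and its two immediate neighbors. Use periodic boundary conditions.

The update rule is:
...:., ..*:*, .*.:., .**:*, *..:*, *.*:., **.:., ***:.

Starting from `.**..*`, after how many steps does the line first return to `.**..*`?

3

.*.**.
*..*.*
.**..*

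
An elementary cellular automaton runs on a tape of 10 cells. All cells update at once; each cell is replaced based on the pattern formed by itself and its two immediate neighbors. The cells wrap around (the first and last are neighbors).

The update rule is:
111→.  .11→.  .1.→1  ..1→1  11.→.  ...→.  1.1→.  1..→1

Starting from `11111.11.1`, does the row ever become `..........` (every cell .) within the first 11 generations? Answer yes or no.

..........
all cells are . at generation 1

yes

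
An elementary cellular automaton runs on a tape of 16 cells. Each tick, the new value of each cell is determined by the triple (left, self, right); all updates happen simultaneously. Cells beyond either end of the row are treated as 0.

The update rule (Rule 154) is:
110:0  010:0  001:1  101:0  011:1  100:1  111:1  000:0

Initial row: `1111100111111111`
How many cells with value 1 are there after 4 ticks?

11

1111011111111110
1110011111111101
1101111111111000
1001111111110100
count of 1: 11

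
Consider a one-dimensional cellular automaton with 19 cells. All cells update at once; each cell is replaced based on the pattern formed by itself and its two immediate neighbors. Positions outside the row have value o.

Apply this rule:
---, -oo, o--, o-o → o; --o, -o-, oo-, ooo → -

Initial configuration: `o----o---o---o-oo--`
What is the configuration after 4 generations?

o--o--o-o-o-o-o-oo-

-ooo--oo--oo--oo-o-
oo--o-o-o-o-o-o-o-o
--o--o-o-o-o-o-o-oo
o--o--o-o-o-o-o-oo-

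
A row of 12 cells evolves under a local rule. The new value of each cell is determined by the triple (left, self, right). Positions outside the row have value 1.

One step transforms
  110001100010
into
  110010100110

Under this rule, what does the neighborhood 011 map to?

0

At position 5 the neighborhood is 011; the next row has 0 there.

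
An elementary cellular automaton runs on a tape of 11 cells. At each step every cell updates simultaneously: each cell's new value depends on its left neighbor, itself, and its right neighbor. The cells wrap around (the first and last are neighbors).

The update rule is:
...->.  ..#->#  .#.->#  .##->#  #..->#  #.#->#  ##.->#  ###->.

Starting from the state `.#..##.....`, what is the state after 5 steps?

#######....

step 1: #######....
step 2: #.....##..#
step 3: ##...######
step 4: .##.##.....
step 5: #######....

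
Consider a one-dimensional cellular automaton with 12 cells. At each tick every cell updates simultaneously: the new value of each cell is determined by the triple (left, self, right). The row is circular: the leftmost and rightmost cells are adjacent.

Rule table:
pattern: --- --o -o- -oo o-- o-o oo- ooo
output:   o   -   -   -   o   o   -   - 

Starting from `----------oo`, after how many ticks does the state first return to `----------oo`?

tick 1: ooooooooo---
tick 2: ---------oo-
tick 3: oooooooo---o
tick 4: --------oo--
tick 5: ooooooo---oo
tick 6: -------oo---
tick 7: oooooo---ooo
tick 8: ------oo----
tick 9: ooooo---oooo
tick 10: -----oo-----
tick 11: oooo---ooooo
tick 12: ----oo------
tick 13: ooo---oooooo
tick 14: ---oo-------
tick 15: oo---ooooooo
tick 16: --oo--------
tick 17: o---oooooooo
tick 18: -oo---------
tick 19: ---ooooooooo
tick 20: oo----------
tick 21: --ooooooooo-
tick 22: o----------o
tick 23: -ooooooooo--
tick 24: ----------oo

24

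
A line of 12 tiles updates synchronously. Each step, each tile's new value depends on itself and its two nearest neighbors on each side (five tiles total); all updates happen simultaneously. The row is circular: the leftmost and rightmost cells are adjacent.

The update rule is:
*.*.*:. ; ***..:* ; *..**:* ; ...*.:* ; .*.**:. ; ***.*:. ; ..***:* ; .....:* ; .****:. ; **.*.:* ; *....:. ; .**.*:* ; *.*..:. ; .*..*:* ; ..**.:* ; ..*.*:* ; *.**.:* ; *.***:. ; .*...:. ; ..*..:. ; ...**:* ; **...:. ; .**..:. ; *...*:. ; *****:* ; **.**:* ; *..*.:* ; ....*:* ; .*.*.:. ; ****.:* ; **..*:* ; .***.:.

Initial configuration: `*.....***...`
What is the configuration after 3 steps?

step 1: ...****.*..*
step 2: ..**.*.*.**.
step 3: .****....*..

.****....*..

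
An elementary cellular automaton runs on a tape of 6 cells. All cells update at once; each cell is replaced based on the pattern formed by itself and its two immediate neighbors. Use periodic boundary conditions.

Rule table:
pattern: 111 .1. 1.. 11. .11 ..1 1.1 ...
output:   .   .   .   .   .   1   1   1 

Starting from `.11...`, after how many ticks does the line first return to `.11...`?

12

1...11
..11..
11...1
...11.
111...
....11
.111..
1....1
..111.
11....
...111
.11...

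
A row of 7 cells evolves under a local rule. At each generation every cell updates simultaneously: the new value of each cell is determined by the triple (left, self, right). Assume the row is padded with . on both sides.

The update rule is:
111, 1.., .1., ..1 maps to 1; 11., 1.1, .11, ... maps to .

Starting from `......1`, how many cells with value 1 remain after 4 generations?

generation 1: .....11
generation 2: ....1..
generation 3: ...111.
generation 4: ..1.1.1
count of 1: 3

3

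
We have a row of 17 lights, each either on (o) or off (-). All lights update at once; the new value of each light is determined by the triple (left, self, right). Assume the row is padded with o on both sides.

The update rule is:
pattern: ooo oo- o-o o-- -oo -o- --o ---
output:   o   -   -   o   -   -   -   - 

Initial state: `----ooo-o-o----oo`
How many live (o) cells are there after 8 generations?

o----o-----o----o
-o----o-----o----
--o----o-----o---
o--o----o-----o--
-o--o----o-----o-
--o--o----o------
o--o--o----o-----
-o--o--o----o----
count of o: 4

4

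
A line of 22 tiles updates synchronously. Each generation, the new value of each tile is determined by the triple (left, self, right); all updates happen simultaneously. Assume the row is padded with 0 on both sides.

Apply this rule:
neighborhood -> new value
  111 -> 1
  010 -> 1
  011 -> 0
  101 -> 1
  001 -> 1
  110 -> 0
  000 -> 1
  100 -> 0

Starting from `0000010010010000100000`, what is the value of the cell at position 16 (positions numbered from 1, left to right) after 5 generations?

1111110110110111101111
0111101001001011010110
1011011011011100111000
1100100100101001010011
0001101101111011110100
position 16 holds 1

1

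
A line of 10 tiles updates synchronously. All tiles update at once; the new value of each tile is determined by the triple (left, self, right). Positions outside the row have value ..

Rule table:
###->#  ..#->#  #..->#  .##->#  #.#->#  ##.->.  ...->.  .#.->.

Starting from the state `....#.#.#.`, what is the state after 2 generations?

...#.#.#.#
..#.#.#.#.

..#.#.#.#.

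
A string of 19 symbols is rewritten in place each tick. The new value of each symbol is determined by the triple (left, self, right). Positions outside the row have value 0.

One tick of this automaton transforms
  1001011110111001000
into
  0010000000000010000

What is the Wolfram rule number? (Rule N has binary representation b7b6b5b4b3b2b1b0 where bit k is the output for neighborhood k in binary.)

2

position 6: 111 → 0  (bit 7 = 0)
position 8: 110 → 0  (bit 6 = 0)
position 4: 101 → 0  (bit 5 = 0)
position 1: 100 → 0  (bit 4 = 0)
position 5: 011 → 0  (bit 3 = 0)
position 0: 010 → 0  (bit 2 = 0)
position 2: 001 → 1  (bit 1 = 1)
position 17: 000 → 0  (bit 0 = 0)
bits b7..b0 = 00000010 = 2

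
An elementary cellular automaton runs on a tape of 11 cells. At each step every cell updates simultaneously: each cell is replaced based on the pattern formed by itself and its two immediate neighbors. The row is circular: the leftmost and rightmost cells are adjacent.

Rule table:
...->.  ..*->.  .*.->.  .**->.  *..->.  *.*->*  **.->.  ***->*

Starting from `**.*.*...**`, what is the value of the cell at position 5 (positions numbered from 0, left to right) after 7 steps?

.

*.*.*.....*
.*.*.......
..*........
...........
...........  (fixed point — unchanged through step 7)
position 5 holds .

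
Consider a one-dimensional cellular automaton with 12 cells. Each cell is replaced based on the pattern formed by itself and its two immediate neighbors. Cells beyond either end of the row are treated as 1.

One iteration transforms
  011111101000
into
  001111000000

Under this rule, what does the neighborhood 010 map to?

At position 8 the neighborhood is 010; the next row has 0 there.

0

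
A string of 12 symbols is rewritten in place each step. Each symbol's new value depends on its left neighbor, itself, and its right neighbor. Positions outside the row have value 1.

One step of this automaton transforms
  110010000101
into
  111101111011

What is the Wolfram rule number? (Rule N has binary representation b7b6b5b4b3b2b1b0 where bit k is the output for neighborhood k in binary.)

251

position 0: 111 → 1  (bit 7 = 1)
position 1: 110 → 1  (bit 6 = 1)
position 10: 101 → 1  (bit 5 = 1)
position 2: 100 → 1  (bit 4 = 1)
position 11: 011 → 1  (bit 3 = 1)
position 4: 010 → 0  (bit 2 = 0)
position 3: 001 → 1  (bit 1 = 1)
position 6: 000 → 1  (bit 0 = 1)
bits b7..b0 = 11111011 = 251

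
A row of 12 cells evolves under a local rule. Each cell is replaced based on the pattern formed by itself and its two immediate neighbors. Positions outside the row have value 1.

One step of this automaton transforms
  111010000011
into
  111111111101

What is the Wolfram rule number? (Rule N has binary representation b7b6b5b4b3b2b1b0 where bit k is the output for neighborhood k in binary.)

position 0: 111 → 1  (bit 7 = 1)
position 2: 110 → 1  (bit 6 = 1)
position 3: 101 → 1  (bit 5 = 1)
position 5: 100 → 1  (bit 4 = 1)
position 10: 011 → 0  (bit 3 = 0)
position 4: 010 → 1  (bit 2 = 1)
position 9: 001 → 1  (bit 1 = 1)
position 6: 000 → 1  (bit 0 = 1)
bits b7..b0 = 11110111 = 247

247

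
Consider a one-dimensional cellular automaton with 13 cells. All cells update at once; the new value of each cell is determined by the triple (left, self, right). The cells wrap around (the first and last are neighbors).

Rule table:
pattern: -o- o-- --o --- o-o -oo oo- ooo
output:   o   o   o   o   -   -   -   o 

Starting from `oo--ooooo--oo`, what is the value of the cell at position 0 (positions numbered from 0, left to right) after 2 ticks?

-

o-oo-ooo-oo-o
------o------
position 0 holds -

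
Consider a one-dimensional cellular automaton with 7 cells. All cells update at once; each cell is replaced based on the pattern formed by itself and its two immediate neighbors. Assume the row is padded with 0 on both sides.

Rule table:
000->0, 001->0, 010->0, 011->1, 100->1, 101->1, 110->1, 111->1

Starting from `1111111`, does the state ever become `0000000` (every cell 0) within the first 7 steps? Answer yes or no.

no

step 1: 1111111  (fixed point — unchanged through step 7)
step 7 is 1111111, still not uniform 0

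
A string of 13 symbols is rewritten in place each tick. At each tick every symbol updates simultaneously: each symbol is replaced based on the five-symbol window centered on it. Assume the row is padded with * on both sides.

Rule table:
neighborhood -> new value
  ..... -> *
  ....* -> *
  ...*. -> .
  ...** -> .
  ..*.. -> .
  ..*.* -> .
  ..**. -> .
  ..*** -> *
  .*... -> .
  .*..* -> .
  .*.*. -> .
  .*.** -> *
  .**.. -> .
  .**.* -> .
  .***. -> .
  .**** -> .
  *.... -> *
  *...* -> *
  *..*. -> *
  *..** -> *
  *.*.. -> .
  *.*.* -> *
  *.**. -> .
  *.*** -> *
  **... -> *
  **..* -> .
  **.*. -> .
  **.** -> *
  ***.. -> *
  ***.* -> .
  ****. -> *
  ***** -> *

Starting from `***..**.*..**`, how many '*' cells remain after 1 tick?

***.*.....**.
count of *: 6

6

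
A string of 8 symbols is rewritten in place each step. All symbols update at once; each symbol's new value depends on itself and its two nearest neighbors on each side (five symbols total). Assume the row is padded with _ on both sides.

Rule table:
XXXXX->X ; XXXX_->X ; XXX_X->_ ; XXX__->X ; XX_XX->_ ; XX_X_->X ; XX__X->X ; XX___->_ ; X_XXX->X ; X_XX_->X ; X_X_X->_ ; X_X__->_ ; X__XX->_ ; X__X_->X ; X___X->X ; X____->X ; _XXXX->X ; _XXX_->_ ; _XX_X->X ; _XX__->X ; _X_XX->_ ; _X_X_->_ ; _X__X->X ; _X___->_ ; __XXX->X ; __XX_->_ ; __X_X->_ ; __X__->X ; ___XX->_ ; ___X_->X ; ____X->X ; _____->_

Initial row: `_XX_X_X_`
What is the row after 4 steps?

X_X_XXXX

step 1: __XX____
step 2: X__X_X__
step 3: XXX____X
step 4: X_X_XXXX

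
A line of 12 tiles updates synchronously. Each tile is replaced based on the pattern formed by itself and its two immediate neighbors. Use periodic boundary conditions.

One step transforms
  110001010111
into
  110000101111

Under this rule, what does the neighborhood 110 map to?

1

At position 1 the neighborhood is 110; the next row has 1 there.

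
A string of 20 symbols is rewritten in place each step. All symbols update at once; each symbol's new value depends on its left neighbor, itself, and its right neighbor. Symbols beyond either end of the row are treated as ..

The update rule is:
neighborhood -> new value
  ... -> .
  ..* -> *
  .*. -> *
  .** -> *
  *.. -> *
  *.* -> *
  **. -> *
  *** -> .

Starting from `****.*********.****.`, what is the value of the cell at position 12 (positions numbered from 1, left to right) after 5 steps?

*

*..***.......***..**
****.**.....**.*****
*..*****...*****...*
****...**.**...**.**
*..**.*******.******
position 12 holds *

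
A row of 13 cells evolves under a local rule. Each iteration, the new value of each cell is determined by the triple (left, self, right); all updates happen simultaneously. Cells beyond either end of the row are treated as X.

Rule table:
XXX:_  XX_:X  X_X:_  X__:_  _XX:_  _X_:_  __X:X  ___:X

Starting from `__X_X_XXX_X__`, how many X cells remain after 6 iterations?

3

iteration 1: _X______X___X
iteration 2: ___XXXXX__XX_
iteration 3: _XX____X_X_X_
iteration 4: __X_XXX______
iteration 5: _X____X_XXXXX
iteration 6: ___XXX_______
count of X: 3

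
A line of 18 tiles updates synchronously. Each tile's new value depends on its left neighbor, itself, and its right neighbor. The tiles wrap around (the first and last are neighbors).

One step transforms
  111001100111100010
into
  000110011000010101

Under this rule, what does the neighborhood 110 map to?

At position 2 the neighborhood is 110; the next row has 0 there.

0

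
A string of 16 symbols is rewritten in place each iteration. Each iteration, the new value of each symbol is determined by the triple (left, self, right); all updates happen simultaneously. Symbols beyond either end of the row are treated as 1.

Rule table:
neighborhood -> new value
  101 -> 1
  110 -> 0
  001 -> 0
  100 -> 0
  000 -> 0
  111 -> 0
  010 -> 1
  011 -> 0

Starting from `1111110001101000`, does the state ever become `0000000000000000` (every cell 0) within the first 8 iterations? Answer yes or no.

yes

iteration 1: 0000000000011000
iteration 2: 0000000000000000
all cells are 0 at iteration 2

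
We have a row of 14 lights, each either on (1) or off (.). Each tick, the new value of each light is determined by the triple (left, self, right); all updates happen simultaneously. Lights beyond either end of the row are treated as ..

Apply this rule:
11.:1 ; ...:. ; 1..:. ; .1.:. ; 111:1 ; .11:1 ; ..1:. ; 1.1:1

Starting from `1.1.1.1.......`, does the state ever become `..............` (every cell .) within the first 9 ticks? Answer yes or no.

yes

tick 1: .1.1.1........
tick 2: ..1.1.........
tick 3: ...1..........
tick 4: ..............
all cells are . at tick 4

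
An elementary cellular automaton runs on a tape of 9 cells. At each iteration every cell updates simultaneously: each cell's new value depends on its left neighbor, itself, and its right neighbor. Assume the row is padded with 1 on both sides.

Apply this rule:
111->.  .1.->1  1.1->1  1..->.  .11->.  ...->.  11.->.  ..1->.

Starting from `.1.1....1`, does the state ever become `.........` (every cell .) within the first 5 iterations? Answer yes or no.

yes

iteration 1: 1111.....
iteration 2: .........
all cells are . at iteration 2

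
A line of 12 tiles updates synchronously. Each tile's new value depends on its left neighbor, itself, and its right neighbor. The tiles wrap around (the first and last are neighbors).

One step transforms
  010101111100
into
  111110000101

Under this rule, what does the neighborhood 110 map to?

At position 9 the neighborhood is 110; the next row has 1 there.

1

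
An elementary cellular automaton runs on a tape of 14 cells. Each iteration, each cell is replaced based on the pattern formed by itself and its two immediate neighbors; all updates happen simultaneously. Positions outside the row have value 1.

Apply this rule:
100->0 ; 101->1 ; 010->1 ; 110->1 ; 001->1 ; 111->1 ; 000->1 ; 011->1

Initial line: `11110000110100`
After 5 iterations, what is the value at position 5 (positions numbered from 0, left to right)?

11110111111101
11111111111111
11111111111111  (fixed point — unchanged through iteration 5)
position 5 holds 1

1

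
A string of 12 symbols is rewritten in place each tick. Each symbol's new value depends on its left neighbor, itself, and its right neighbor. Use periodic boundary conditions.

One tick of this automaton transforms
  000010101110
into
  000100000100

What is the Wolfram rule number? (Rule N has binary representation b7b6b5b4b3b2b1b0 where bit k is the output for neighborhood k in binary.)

position 9: 111 → 1  (bit 7 = 1)
position 10: 110 → 0  (bit 6 = 0)
position 5: 101 → 0  (bit 5 = 0)
position 11: 100 → 0  (bit 4 = 0)
position 8: 011 → 0  (bit 3 = 0)
position 4: 010 → 0  (bit 2 = 0)
position 3: 001 → 1  (bit 1 = 1)
position 0: 000 → 0  (bit 0 = 0)
bits b7..b0 = 10000010 = 130

130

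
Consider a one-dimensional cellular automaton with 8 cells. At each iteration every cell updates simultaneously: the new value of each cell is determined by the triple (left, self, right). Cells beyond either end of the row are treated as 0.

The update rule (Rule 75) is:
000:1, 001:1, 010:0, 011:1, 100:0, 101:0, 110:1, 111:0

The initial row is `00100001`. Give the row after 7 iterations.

11011011

11001110
11011010
11011000
11011011
11011011  (fixed point — unchanged through iteration 7)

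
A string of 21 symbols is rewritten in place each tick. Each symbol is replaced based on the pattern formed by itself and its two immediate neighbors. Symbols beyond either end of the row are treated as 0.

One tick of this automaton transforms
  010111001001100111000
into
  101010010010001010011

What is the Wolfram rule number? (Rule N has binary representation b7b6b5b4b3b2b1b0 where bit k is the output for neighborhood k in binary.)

position 4: 111 → 1  (bit 7 = 1)
position 5: 110 → 0  (bit 6 = 0)
position 2: 101 → 1  (bit 5 = 1)
position 6: 100 → 0  (bit 4 = 0)
position 3: 011 → 0  (bit 3 = 0)
position 1: 010 → 0  (bit 2 = 0)
position 0: 001 → 1  (bit 1 = 1)
position 19: 000 → 1  (bit 0 = 1)
bits b7..b0 = 10100011 = 163

163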